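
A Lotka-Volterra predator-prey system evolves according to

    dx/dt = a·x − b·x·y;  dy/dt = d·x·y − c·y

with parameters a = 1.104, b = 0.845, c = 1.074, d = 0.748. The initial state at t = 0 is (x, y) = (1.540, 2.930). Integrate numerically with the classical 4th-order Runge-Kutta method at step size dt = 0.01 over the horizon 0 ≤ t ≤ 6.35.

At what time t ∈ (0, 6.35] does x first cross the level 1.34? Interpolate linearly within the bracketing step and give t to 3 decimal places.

t = 0.101

t=0.000: state=(1.540, 2.930)
step 1 (dt=0.01): k1=(-2.113, 0.228), k2=(-2.100, 0.205), k3=(-2.100, 0.205), k4=(-2.086, 0.182); state += dt/6·(k1+2k2+2k3+k4)
t=0.010: state=(1.519, 2.932)
t=0.020: state=(1.498, 2.934)
t=0.030: state=(1.478, 2.935)
t=0.100: state=(1.342, 2.931)
next step: t=0.110: state=(1.324, 2.928) — x has crossed 1.34
linear interpolation between t=0.100 (1.34214) and t=0.110 (1.32386) → t≈0.101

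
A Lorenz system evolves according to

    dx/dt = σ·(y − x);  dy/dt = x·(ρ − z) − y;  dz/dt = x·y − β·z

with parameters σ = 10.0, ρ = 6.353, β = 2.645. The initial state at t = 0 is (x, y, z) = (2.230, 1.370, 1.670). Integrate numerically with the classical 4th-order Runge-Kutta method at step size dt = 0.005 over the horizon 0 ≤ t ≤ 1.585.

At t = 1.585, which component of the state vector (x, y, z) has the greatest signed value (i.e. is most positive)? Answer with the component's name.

largest component: z

t=0.000: state=(2.230, 1.370, 1.670)
step 1 (dt=0.005): k1=(-8.600, 9.073, -1.362), k2=(-8.158, 8.957, -1.332), k3=(-8.172, 8.963, -1.332), k4=(-7.743, 8.852, -1.302); state += dt/6·(k1+2k2+2k3+k4)
t=0.005: state=(2.189, 1.415, 1.663)
t=0.010: state=(2.152, 1.459, 1.657)
t=0.015: state=(2.120, 1.501, 1.651)
continuing one RK4 step at a time; state shown every 20 steps (Δt=0.1):
t=0.100: state=(1.981, 2.149, 1.598)
t=0.200: state=(2.362, 2.907, 1.708)
t=0.300: state=(3.018, 3.768, 2.106)
t=0.400: state=(3.826, 4.667, 2.901)
t=0.500: state=(4.636, 5.372, 4.125)
t=0.600: state=(5.203, 5.557, 5.576)
t=0.700: state=(5.285, 5.090, 6.774)
t=0.800: state=(4.858, 4.245, 7.290)
t=0.900: state=(4.168, 3.456, 7.110)
t=1.000: state=(3.516, 2.950, 6.521)
t=1.100: state=(3.063, 2.726, 5.812)
t=1.200: state=(2.836, 2.712, 5.157)
t=1.300: state=(2.800, 2.846, 4.641)
t=1.400: state=(2.914, 3.090, 4.305)
t=1.500: state=(3.140, 3.410, 4.169)
t=1.585: state=(3.392, 3.710, 4.217)
compare at T: x=3.392, y=3.710, z=4.217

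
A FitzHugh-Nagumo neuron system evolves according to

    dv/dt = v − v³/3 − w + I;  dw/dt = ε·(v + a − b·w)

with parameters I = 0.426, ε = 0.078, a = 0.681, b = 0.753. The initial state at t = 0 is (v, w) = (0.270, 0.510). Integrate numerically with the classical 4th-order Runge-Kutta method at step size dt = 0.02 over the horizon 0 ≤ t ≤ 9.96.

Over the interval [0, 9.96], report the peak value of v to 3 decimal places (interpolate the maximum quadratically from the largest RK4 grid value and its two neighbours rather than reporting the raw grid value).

t=0.000: state=(0.270, 0.510)
step 1 (dt=0.02): k1=(0.179, 0.044), k2=(0.181, 0.044), k3=(0.181, 0.044), k4=(0.182, 0.044); state += dt/6·(k1+2k2+2k3+k4)
t=0.020: state=(0.274, 0.511)
t=0.040: state=(0.277, 0.512)
t=0.060: state=(0.281, 0.513)
continuing one RK4 step at a time; state shown every 25 steps (Δt=0.5):
t=0.500: state=(0.377, 0.534)
t=1.000: state=(0.524, 0.562)
t=1.500: state=(0.717, 0.595)
t=2.000: state=(0.940, 0.636)
t=2.500: state=(1.153, 0.684)
t=3.000: state=(1.312, 0.738)
t=3.500: state=(1.401, 0.795)
t=4.000: state=(1.434, 0.853)
t=4.500: state=(1.431, 0.910)
t=5.000: state=(1.408, 0.964)
t=5.500: state=(1.373, 1.016)
t=6.000: state=(1.330, 1.065)
t=6.500: state=(1.281, 1.110)
t=7.000: state=(1.226, 1.152)
t=7.500: state=(1.166, 1.191)
t=8.000: state=(1.098, 1.226)
t=8.500: state=(1.021, 1.258)
t=9.000: state=(0.931, 1.285)
t=9.500: state=(0.821, 1.308)
t=9.960: state=(0.693, 1.324)
largest grid value and its neighbours: v(4.160)=1.43617, v(4.180)=1.43621, v(4.200)=1.43621
parabola through these three points peaks at t≈4.189 with v≈1.43622

max v = 1.436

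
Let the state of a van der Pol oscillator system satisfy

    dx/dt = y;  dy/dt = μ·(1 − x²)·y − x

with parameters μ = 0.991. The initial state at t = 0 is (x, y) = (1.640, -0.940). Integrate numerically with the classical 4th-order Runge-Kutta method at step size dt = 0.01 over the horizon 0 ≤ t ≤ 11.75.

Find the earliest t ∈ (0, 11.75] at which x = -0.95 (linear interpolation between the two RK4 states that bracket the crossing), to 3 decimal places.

t=0.000: state=(1.640, -0.940)
step 1 (dt=0.01): k1=(-0.940, -0.066), k2=(-0.940, -0.075), k3=(-0.940, -0.075), k4=(-0.941, -0.084); state += dt/6·(k1+2k2+2k3+k4)
t=0.010: state=(1.631, -0.941)
t=0.020: state=(1.621, -0.942)
t=0.030: state=(1.612, -0.943)
continuing one RK4 step at a time; state shown every 50 steps (Δt=0.5):
t=0.500: state=(1.130, -1.162)
t=1.000: state=(0.407, -1.822)
t=1.500: state=(-0.760, -2.743)
t=1.560: state=(-0.925, -2.740)
next step: t=1.570: state=(-0.952, -2.734) — x has crossed -0.95
linear interpolation between t=1.560 (-0.92488) and t=1.570 (-0.95225) → t≈1.569

t = 1.569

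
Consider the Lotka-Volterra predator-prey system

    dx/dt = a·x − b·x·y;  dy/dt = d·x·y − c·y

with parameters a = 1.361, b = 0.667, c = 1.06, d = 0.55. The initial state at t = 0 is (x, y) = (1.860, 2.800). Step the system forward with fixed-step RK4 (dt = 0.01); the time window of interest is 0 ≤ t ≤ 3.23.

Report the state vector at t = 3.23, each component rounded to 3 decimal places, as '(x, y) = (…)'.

(x, y) = (2.294, 1.495)

t=0.000: state=(1.860, 2.800)
step 1 (dt=0.01): k1=(-0.942, -0.104), k2=(-0.939, -0.111), k3=(-0.939, -0.111), k4=(-0.936, -0.118); state += dt/6·(k1+2k2+2k3+k4)
t=0.010: state=(1.851, 2.799)
t=0.020: state=(1.841, 2.798)
t=0.030: state=(1.832, 2.796)
continuing one RK4 step at a time; state shown every 20 steps (Δt=0.2):
t=0.200: state=(1.685, 2.752)
t=0.400: state=(1.542, 2.658)
t=0.600: state=(1.431, 2.531)
t=0.800: state=(1.353, 2.386)
t=1.000: state=(1.306, 2.234)
t=1.200: state=(1.285, 2.083)
t=1.400: state=(1.290, 1.941)
t=1.600: state=(1.319, 1.812)
t=1.800: state=(1.370, 1.700)
t=2.000: state=(1.444, 1.605)
t=2.200: state=(1.538, 1.529)
t=2.400: state=(1.653, 1.474)
t=2.600: state=(1.787, 1.441)
t=2.800: state=(1.938, 1.430)
t=3.000: state=(2.101, 1.445)
t=3.200: state=(2.269, 1.486)
t=3.230: state=(2.294, 1.495)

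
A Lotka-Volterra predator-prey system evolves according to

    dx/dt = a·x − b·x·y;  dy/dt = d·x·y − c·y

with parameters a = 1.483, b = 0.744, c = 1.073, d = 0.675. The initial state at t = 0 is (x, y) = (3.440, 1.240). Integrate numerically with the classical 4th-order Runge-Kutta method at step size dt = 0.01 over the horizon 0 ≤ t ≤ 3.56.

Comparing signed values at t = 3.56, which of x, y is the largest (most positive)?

largest component: y

t=0.000: state=(3.440, 1.240)
step 1 (dt=0.01): k1=(1.928, 1.549), k2=(1.913, 1.567), k3=(1.913, 1.567), k4=(1.898, 1.585); state += dt/6·(k1+2k2+2k3+k4)
t=0.010: state=(3.459, 1.256)
t=0.020: state=(3.478, 1.272)
t=0.030: state=(3.496, 1.288)
continuing one RK4 step at a time; state shown every 20 steps (Δt=0.2):
t=0.200: state=(3.746, 1.628)
t=0.400: state=(3.801, 2.195)
t=0.600: state=(3.501, 2.911)
t=0.800: state=(2.892, 3.625)
t=1.000: state=(2.179, 4.118)
t=1.200: state=(1.563, 4.270)
t=1.400: state=(1.123, 4.122)
t=1.600: state=(0.837, 3.791)
t=1.800: state=(0.660, 3.381)
t=2.000: state=(0.554, 2.959)
t=2.200: state=(0.495, 2.562)
t=2.400: state=(0.467, 2.205)
t=2.600: state=(0.464, 1.894)
t=2.800: state=(0.480, 1.628)
t=3.000: state=(0.516, 1.405)
t=3.200: state=(0.571, 1.219)
t=3.400: state=(0.648, 1.068)
t=3.560: state=(0.728, 0.969)
compare at T: x=0.728, y=0.969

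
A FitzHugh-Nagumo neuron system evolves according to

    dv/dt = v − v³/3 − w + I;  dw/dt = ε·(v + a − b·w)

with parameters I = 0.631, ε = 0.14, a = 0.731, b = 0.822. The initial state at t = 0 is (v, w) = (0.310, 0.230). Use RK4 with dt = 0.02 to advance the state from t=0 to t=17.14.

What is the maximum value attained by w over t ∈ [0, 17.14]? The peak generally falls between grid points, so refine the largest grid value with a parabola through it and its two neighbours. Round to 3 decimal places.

max w = 1.570

t=0.000: state=(0.310, 0.230)
step 1 (dt=0.02): k1=(0.701, 0.119), k2=(0.706, 0.120), k3=(0.706, 0.120), k4=(0.711, 0.121); state += dt/6·(k1+2k2+2k3+k4)
t=0.020: state=(0.324, 0.232)
t=0.040: state=(0.338, 0.235)
t=0.060: state=(0.353, 0.237)
continuing one RK4 step at a time; state shown every 50 steps (Δt=1):
t=1.000: state=(1.187, 0.400)
t=2.000: state=(1.658, 0.650)
t=3.000: state=(1.639, 0.896)
t=4.000: state=(1.523, 1.105)
t=5.000: state=(1.386, 1.274)
t=6.000: state=(1.232, 1.405)
t=7.000: state=(1.049, 1.500)
t=8.000: state=(0.806, 1.557)
t=9.000: state=(0.408, 1.567)
t=10.000: state=(-0.471, 1.497)
t=11.000: state=(-1.720, 1.276)
t=12.000: state=(-1.906, 0.987)
t=13.000: state=(-1.823, 0.729)
t=14.000: state=(-1.723, 0.512)
t=15.000: state=(-1.623, 0.332)
t=16.000: state=(-1.523, 0.185)
t=17.000: state=(-1.422, 0.067)
t=17.140: state=(-1.408, 0.053)
largest grid value and its neighbours: w(8.680)=1.57017, w(8.700)=1.57017, w(8.720)=1.57015
parabola through these three points peaks at t≈8.690 with w≈1.57017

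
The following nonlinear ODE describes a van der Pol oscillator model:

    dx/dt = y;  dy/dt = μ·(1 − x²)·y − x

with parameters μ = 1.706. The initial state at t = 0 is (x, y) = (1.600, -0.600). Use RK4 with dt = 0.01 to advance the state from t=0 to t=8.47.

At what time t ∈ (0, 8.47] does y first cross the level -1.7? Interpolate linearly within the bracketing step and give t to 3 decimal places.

t=0.000: state=(1.600, -0.600)
step 1 (dt=0.01): k1=(-0.600, -0.003), k2=(-0.600, -0.010), k3=(-0.600, -0.010), k4=(-0.600, -0.017); state += dt/6·(k1+2k2+2k3+k4)
t=0.010: state=(1.594, -0.600)
t=0.020: state=(1.588, -0.600)
t=0.030: state=(1.582, -0.601)
continuing one RK4 step at a time; state shown every 50 steps (Δt=0.5):
t=0.500: state=(1.278, -0.729)
t=1.000: state=(0.823, -1.170)
t=1.250: state=(0.474, -1.674)
next step: t=1.260: state=(0.457, -1.701) — y has crossed -1.7
linear interpolation between t=1.250 (-1.67355) and t=1.260 (-1.70076) → t≈1.260

t = 1.260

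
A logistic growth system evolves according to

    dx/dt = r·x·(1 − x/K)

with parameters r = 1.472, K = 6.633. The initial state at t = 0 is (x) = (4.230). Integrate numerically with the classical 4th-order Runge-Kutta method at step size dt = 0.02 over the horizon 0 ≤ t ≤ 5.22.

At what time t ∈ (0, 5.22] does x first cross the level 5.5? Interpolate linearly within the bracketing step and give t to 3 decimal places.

t = 0.689

t=0.000: state=(4.230)
step 1 (dt=0.02): k1=(2.256), k2=(2.246), k3=(2.247), k4=(2.237); state += dt/6·(k1+2k2+2k3+k4)
t=0.020: state=(4.275)
t=0.040: state=(4.319)
t=0.060: state=(4.364)
continuing one RK4 step at a time; state shown every 10 steps (Δt=0.2):
t=0.200: state=(4.661)
t=0.400: state=(5.043)
t=0.600: state=(5.371)
t=0.680: state=(5.487)
next step: t=0.700: state=(5.515) — x has crossed 5.5
linear interpolation between t=0.680 (5.48732) and t=0.700 (5.51496) → t≈0.689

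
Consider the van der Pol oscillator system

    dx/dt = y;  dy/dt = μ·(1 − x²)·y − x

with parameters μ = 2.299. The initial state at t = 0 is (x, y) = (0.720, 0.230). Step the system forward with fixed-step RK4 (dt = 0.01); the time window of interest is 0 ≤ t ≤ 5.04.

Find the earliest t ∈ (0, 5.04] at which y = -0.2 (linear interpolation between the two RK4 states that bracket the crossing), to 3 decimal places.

t = 0.604

t=0.000: state=(0.720, 0.230)
step 1 (dt=0.01): k1=(0.230, -0.465), k2=(0.228, -0.470), k3=(0.228, -0.470), k4=(0.225, -0.475); state += dt/6·(k1+2k2+2k3+k4)
t=0.010: state=(0.722, 0.225)
t=0.020: state=(0.725, 0.221)
t=0.030: state=(0.727, 0.216)
continuing one RK4 step at a time; state shown every 20 steps (Δt=0.2):
t=0.200: state=(0.756, 0.119)
t=0.400: state=(0.766, -0.024)
t=0.600: state=(0.744, -0.196)
next step: t=0.610: state=(0.742, -0.206) — y has crossed -0.2
linear interpolation between t=0.600 (-0.19633) and t=0.610 (-0.20583) → t≈0.604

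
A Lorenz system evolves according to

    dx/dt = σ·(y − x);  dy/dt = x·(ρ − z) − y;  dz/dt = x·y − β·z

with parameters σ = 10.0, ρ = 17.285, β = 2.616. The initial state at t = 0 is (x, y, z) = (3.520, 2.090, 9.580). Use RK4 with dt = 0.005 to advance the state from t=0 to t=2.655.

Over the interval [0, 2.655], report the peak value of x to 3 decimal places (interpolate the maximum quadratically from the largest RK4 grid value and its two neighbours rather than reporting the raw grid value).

t=0.000: state=(3.520, 2.090, 9.580)
step 1 (dt=0.005): k1=(-14.300, 25.032, -17.704), k2=(-13.317, 24.848, -17.445), k3=(-13.346, 24.865, -17.443), k4=(-12.389, 24.694, -17.186); state += dt/6·(k1+2k2+2k3+k4)
t=0.005: state=(3.453, 2.214, 9.493)
t=0.010: state=(3.396, 2.337, 9.408)
t=0.015: state=(3.347, 2.459, 9.326)
continuing one RK4 step at a time; state shown every 20 steps (Δt=0.1):
t=0.100: state=(3.509, 4.548, 8.354)
t=0.200: state=(5.287, 7.746, 8.802)
t=0.300: state=(8.211, 11.330, 12.615)
t=0.400: state=(10.462, 11.164, 19.656)
t=0.500: state=(9.009, 5.770, 22.707)
t=0.600: state=(5.457, 2.244, 19.834)
t=0.700: state=(3.151, 1.748, 15.938)
t=0.800: state=(2.452, 2.344, 12.740)
t=0.900: state=(2.786, 3.531, 10.464)
t=1.000: state=(3.950, 5.561, 9.390)
t=1.100: state=(6.045, 8.598, 10.367)
t=1.200: state=(8.741, 11.228, 14.692)
t=1.300: state=(10.014, 9.631, 20.517)
t=1.400: state=(8.019, 4.929, 21.656)
t=1.500: state=(5.029, 2.549, 18.654)
t=1.600: state=(3.346, 2.424, 15.200)
t=1.700: state=(3.026, 3.231, 12.457)
t=1.800: state=(3.671, 4.744, 10.742)
t=1.900: state=(5.178, 7.116, 10.576)
t=2.000: state=(7.430, 9.836, 12.951)
t=2.100: state=(9.364, 10.404, 17.849)
t=2.200: state=(8.942, 7.109, 21.109)
t=2.300: state=(6.464, 3.839, 19.852)
t=2.400: state=(4.359, 2.902, 16.772)
t=2.500: state=(3.553, 3.342, 13.940)
t=2.600: state=(3.828, 4.553, 11.981)
t=2.655: state=(4.353, 5.535, 11.429)
largest grid value and its neighbours: x(0.410)=10.51053, x(0.415)=10.51796, x(0.420)=10.51400
parabola through these three points peaks at t≈0.416 with x≈10.51809

max x = 10.518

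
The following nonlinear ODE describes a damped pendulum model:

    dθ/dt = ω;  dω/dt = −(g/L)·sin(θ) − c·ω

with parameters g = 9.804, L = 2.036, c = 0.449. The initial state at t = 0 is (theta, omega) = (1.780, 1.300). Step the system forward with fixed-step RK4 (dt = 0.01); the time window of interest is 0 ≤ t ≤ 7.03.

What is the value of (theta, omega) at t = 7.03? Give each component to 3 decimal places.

t=0.000: state=(1.780, 1.300)
step 1 (dt=0.01): k1=(1.300, -5.294), k2=(1.274, -5.276), k3=(1.274, -5.276), k4=(1.247, -5.257); state += dt/6·(k1+2k2+2k3+k4)
t=0.010: state=(1.793, 1.247)
t=0.020: state=(1.805, 1.195)
t=0.030: state=(1.817, 1.143)
continuing one RK4 step at a time; state shown every 25 steps (Δt=0.25):
t=0.250: state=(1.949, 0.083)
t=0.500: state=(1.833, -0.999)
t=0.750: state=(1.454, -2.020)
t=1.000: state=(0.839, -2.832)
t=1.250: state=(0.090, -3.026)
t=1.500: state=(-0.604, -2.400)
t=1.750: state=(-1.070, -1.287)
t=2.000: state=(-1.242, -0.098)
t=2.250: state=(-1.128, 0.976)
t=2.500: state=(-0.774, 1.803)
t=2.750: state=(-0.265, 2.174)
t=3.000: state=(0.261, 1.934)
t=3.250: state=(0.661, 1.206)
t=3.500: state=(0.848, 0.282)
t=3.750: state=(0.806, -0.600)
t=4.000: state=(0.566, -1.266)
t=4.250: state=(0.204, -1.560)
t=4.500: state=(-0.175, -1.402)
t=4.750: state=(-0.467, -0.881)
t=5.000: state=(-0.602, -0.193)
t=5.250: state=(-0.565, 0.468)
t=5.500: state=(-0.383, 0.946)
t=5.750: state=(-0.117, 1.128)
t=6.000: state=(0.153, 0.981)
t=6.250: state=(0.352, 0.582)
t=6.500: state=(0.435, 0.071)
t=6.750: state=(0.391, -0.403)
t=7.000: state=(0.246, -0.722)
t=7.030: state=(0.224, -0.746)

(theta, omega) = (0.224, -0.746)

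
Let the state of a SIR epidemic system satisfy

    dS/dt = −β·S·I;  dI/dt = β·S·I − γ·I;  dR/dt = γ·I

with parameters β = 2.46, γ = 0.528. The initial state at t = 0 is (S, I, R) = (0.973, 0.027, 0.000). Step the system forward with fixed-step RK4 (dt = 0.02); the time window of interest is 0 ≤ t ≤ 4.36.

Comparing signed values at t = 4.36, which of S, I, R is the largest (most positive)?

t=0.000: state=(0.973, 0.027, 0.000)
step 1 (dt=0.02): k1=(-0.065, 0.050, 0.014), k2=(-0.066, 0.051, 0.015), k3=(-0.066, 0.051, 0.015), k4=(-0.067, 0.052, 0.015); state += dt/6·(k1+2k2+2k3+k4)
t=0.020: state=(0.972, 0.028, 0.000)
t=0.040: state=(0.970, 0.029, 0.001)
t=0.060: state=(0.969, 0.030, 0.001)
continuing one RK4 step at a time; state shown every 10 steps (Δt=0.2):
t=0.200: state=(0.957, 0.039, 0.003)
t=0.400: state=(0.936, 0.056, 0.008)
t=0.600: state=(0.905, 0.079, 0.016)
t=0.800: state=(0.864, 0.110, 0.025)
t=1.000: state=(0.811, 0.150, 0.039)
t=1.200: state=(0.745, 0.198, 0.057)
t=1.400: state=(0.667, 0.252, 0.081)
t=1.600: state=(0.581, 0.308, 0.111)
t=1.800: state=(0.492, 0.361, 0.146)
t=2.000: state=(0.408, 0.406, 0.187)
t=2.200: state=(0.331, 0.438, 0.231)
t=2.400: state=(0.266, 0.456, 0.279)
t=2.600: state=(0.212, 0.461, 0.327)
t=2.800: state=(0.169, 0.455, 0.376)
t=3.000: state=(0.136, 0.441, 0.423)
t=3.200: state=(0.110, 0.422, 0.469)
t=3.400: state=(0.090, 0.398, 0.512)
t=3.600: state=(0.074, 0.373, 0.553)
t=3.800: state=(0.062, 0.347, 0.591)
t=4.000: state=(0.053, 0.321, 0.626)
t=4.200: state=(0.045, 0.296, 0.659)
t=4.360: state=(0.040, 0.277, 0.683)
compare at T: S=0.040, I=0.277, R=0.683

largest component: R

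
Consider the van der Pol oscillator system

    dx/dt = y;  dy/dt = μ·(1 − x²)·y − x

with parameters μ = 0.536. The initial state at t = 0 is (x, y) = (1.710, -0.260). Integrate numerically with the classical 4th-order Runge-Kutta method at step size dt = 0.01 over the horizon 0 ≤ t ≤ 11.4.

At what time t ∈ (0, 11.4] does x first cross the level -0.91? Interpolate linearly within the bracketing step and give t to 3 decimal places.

t=0.000: state=(1.710, -0.260)
step 1 (dt=0.01): k1=(-0.260, -1.442), k2=(-0.267, -1.434), k3=(-0.267, -1.434), k4=(-0.274, -1.426); state += dt/6·(k1+2k2+2k3+k4)
t=0.010: state=(1.707, -0.274)
t=0.020: state=(1.705, -0.289)
t=0.030: state=(1.702, -0.303)
continuing one RK4 step at a time; state shown every 50 steps (Δt=0.5):
t=0.500: state=(1.427, -0.833)
t=1.000: state=(0.891, -1.317)
t=1.500: state=(0.094, -1.876)
t=1.980: state=(-0.892, -2.091)
next step: t=1.990: state=(-0.912, -2.084) — x has crossed -0.91
linear interpolation between t=1.980 (-0.89158) and t=1.990 (-0.91246) → t≈1.989

t = 1.989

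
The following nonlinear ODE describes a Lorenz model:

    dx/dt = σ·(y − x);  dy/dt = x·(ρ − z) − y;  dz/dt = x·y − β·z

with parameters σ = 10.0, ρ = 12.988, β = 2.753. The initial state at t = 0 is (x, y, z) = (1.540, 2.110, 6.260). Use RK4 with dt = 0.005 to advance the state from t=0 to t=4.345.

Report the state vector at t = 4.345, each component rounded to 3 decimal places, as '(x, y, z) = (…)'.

(x, y, z) = (5.721, 5.236, 12.785)

t=0.000: state=(1.540, 2.110, 6.260)
step 1 (dt=0.005): k1=(5.700, 8.251, -13.984), k2=(5.764, 8.381, -13.826), k3=(5.765, 8.381, -13.826), k4=(5.831, 8.512, -13.667); state += dt/6·(k1+2k2+2k3+k4)
t=0.005: state=(1.569, 2.152, 6.191)
t=0.010: state=(1.598, 2.195, 6.123)
t=0.015: state=(1.629, 2.240, 6.057)
continuing one RK4 step at a time; state shown every 40 steps (Δt=0.2):
t=0.200: state=(3.522, 5.095, 5.003)
t=0.400: state=(7.845, 10.053, 10.203)
t=0.600: state=(7.755, 5.310, 17.075)
t=0.800: state=(3.357, 2.182, 12.333)
t=1.000: state=(2.841, 3.288, 8.243)
t=1.200: state=(4.838, 6.363, 7.603)
t=1.400: state=(7.886, 8.725, 12.718)
t=1.600: state=(6.414, 4.645, 15.186)
t=1.800: state=(3.863, 3.347, 11.435)
t=2.000: state=(4.159, 4.868, 8.969)
t=2.200: state=(6.255, 7.419, 10.298)
t=2.400: state=(7.243, 6.765, 14.099)
t=2.600: state=(5.267, 4.288, 13.216)
t=2.800: state=(4.382, 4.485, 10.596)
t=3.000: state=(5.398, 6.197, 10.107)
t=3.200: state=(6.763, 7.058, 12.443)
t=3.400: state=(6.136, 5.398, 13.522)
t=3.600: state=(4.934, 4.647, 11.808)
t=3.800: state=(5.118, 5.534, 10.624)
t=4.000: state=(6.158, 6.618, 11.554)
t=4.200: state=(6.360, 6.067, 13.025)
t=4.345: state=(5.721, 5.236, 12.785)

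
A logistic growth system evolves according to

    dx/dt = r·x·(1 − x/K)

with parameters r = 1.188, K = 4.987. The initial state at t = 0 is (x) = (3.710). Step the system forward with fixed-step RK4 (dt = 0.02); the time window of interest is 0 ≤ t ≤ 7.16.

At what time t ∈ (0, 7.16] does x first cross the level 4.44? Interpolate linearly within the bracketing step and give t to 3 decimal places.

t=0.000: state=(3.710)
step 1 (dt=0.02): k1=(1.129), k2=(1.122), k3=(1.122), k4=(1.115); state += dt/6·(k1+2k2+2k3+k4)
t=0.020: state=(3.732)
t=0.040: state=(3.755)
t=0.060: state=(3.777)
continuing one RK4 step at a time; state shown every 25 steps (Δt=0.5):
t=0.500: state=(4.191)
t=0.860: state=(4.437)
next step: t=0.880: state=(4.449) — x has crossed 4.44
linear interpolation between t=0.860 (4.43719) and t=0.880 (4.44870) → t≈0.865

t = 0.865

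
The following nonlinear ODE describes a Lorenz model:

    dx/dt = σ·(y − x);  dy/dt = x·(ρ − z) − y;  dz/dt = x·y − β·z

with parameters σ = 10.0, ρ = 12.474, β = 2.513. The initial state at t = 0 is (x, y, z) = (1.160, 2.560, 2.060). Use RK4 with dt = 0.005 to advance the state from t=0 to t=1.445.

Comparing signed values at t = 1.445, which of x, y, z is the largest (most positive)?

largest component: z

t=0.000: state=(1.160, 2.560, 2.060)
step 1 (dt=0.005): k1=(14.000, 9.520, -2.207), k2=(13.888, 9.868, -2.075), k3=(13.899, 9.863, -2.076), k4=(13.798, 10.207, -1.943); state += dt/6·(k1+2k2+2k3+k4)
t=0.005: state=(1.229, 2.609, 2.050)
t=0.010: state=(1.298, 2.662, 2.041)
t=0.015: state=(1.366, 2.718, 2.033)
continuing one RK4 step at a time; state shown every 10 steps (Δt=0.05):
t=0.050: state=(1.837, 3.201, 2.021)
t=0.100: state=(2.567, 4.158, 2.164)
t=0.150: state=(3.454, 5.434, 2.588)
t=0.200: state=(4.561, 7.014, 3.457)
t=0.250: state=(5.900, 8.777, 5.001)
t=0.300: state=(7.388, 10.384, 7.431)
t=0.350: state=(8.783, 11.221, 10.721)
t=0.400: state=(9.670, 10.633, 14.284)
t=0.450: state=(9.644, 8.543, 17.023)
t=0.500: state=(8.624, 5.777, 18.109)
t=0.550: state=(6.971, 3.394, 17.637)
t=0.600: state=(5.211, 1.878, 16.290)
t=0.650: state=(3.719, 1.127, 14.670)
t=0.700: state=(2.630, 0.853, 13.080)
t=0.750: state=(1.919, 0.823, 11.622)
t=0.800: state=(1.503, 0.906, 10.318)
t=0.850: state=(1.297, 1.046, 9.163)
t=0.900: state=(1.236, 1.230, 8.148)
t=0.950: state=(1.281, 1.462, 7.265)
t=1.000: state=(1.413, 1.757, 6.509)
t=1.050: state=(1.626, 2.137, 5.879)
t=1.100: state=(1.927, 2.625, 5.383)
t=1.150: state=(2.330, 3.250, 5.041)
t=1.200: state=(2.855, 4.041, 4.889)
t=1.250: state=(3.523, 5.015, 4.991)
t=1.300: state=(4.350, 6.165, 5.438)
t=1.350: state=(5.330, 7.421, 6.347)
t=1.400: state=(6.413, 8.608, 7.825)
t=1.445: state=(7.369, 9.367, 9.645)
compare at T: x=7.369, y=9.367, z=9.645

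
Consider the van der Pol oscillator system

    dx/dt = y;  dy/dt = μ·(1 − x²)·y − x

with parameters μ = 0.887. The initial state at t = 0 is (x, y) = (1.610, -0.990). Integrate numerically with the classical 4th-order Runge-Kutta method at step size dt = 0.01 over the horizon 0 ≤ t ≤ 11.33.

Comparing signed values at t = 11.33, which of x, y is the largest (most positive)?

largest component: y

t=0.000: state=(1.610, -0.990)
step 1 (dt=0.01): k1=(-0.990, -0.212), k2=(-0.991, -0.219), k3=(-0.991, -0.219), k4=(-0.992, -0.227); state += dt/6·(k1+2k2+2k3+k4)
t=0.010: state=(1.600, -0.992)
t=0.020: state=(1.590, -0.995)
t=0.030: state=(1.580, -0.997)
continuing one RK4 step at a time; state shown every 50 steps (Δt=0.5):
t=0.500: state=(1.060, -1.269)
t=1.000: state=(0.271, -1.970)
t=1.500: state=(-0.931, -2.642)
t=2.000: state=(-1.908, -0.947)
t=2.500: state=(-2.005, 0.302)
t=3.000: state=(-1.749, 0.672)
t=3.500: state=(-1.346, 0.949)
t=4.000: state=(-0.769, 1.412)
t=4.500: state=(0.134, 2.255)
t=5.000: state=(1.362, 2.225)
t=5.500: state=(1.988, 0.326)
t=6.000: state=(1.909, -0.470)
t=6.500: state=(1.594, -0.771)
t=7.000: state=(1.132, -1.101)
t=7.500: state=(0.446, -1.714)
t=8.000: state=(-0.634, -2.541)
t=8.500: state=(-1.741, -1.420)
t=9.000: state=(-2.002, 0.130)
t=9.500: state=(-1.796, 0.611)
t=10.000: state=(-1.421, 0.890)
t=10.500: state=(-0.883, 1.306)
t=11.000: state=(-0.051, 2.091)
t=11.330: state=(0.730, 2.561)
compare at T: x=0.730, y=2.561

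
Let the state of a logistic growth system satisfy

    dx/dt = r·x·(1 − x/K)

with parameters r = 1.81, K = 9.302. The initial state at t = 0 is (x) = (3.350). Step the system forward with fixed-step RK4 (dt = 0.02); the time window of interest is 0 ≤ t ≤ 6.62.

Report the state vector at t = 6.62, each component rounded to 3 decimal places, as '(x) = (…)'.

t=0.000: state=(3.350)
step 1 (dt=0.02): k1=(3.880), k2=(3.899), k3=(3.899), k4=(3.918); state += dt/6·(k1+2k2+2k3+k4)
t=0.020: state=(3.428)
t=0.040: state=(3.507)
t=0.060: state=(3.586)
continuing one RK4 step at a time; state shown every 25 steps (Δt=0.5):
t=0.500: state=(5.412)
t=1.000: state=(7.207)
t=1.500: state=(8.323)
t=2.000: state=(8.879)
t=2.500: state=(9.126)
t=3.000: state=(9.230)
t=3.500: state=(9.273)
t=4.000: state=(9.290)
t=4.500: state=(9.297)
t=5.000: state=(9.300)
t=5.500: state=(9.301)
t=6.000: state=(9.302)
t=6.500: state=(9.302)
t=6.620: state=(9.302)

(x) = (9.302)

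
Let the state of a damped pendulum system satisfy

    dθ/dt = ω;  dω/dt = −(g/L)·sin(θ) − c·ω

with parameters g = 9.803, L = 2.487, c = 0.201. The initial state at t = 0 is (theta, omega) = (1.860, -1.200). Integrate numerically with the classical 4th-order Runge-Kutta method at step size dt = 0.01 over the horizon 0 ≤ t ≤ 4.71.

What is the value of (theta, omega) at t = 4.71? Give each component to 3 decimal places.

(theta, omega) = (-0.574, -1.775)

t=0.000: state=(1.860, -1.200)
step 1 (dt=0.01): k1=(-1.200, -3.537), k2=(-1.218, -3.540), k3=(-1.218, -3.540), k4=(-1.235, -3.543); state += dt/6·(k1+2k2+2k3+k4)
t=0.010: state=(1.848, -1.235)
t=0.020: state=(1.835, -1.271)
t=0.030: state=(1.822, -1.306)
continuing one RK4 step at a time; state shown every 20 steps (Δt=0.2):
t=0.200: state=(1.549, -1.914)
t=0.400: state=(1.097, -2.583)
t=0.600: state=(0.529, -3.038)
t=0.800: state=(-0.091, -3.083)
t=1.000: state=(-0.673, -2.672)
t=1.200: state=(-1.139, -1.957)
t=1.400: state=(-1.449, -1.137)
t=1.600: state=(-1.594, -0.321)
t=1.800: state=(-1.579, 0.464)
t=2.000: state=(-1.411, 1.216)
t=2.200: state=(-1.097, 1.902)
t=2.400: state=(-0.661, 2.421)
t=2.600: state=(-0.150, 2.628)
t=2.800: state=(0.364, 2.439)
t=3.000: state=(0.803, 1.914)
t=3.200: state=(1.117, 1.203)
t=3.400: state=(1.281, 0.433)
t=3.600: state=(1.291, -0.329)
t=3.800: state=(1.152, -1.044)
t=4.000: state=(0.879, -1.661)
t=4.200: state=(0.500, -2.088)
t=4.400: state=(0.064, -2.220)
t=4.600: state=(-0.365, -2.014)
t=4.710: state=(-0.574, -1.775)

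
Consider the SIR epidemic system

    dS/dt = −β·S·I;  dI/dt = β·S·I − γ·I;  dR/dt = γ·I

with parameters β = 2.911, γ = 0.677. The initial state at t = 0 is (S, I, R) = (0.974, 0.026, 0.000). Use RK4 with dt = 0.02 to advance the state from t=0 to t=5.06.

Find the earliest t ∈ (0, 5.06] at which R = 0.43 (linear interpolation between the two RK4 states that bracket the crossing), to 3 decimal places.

t=0.000: state=(0.974, 0.026, 0.000)
step 1 (dt=0.02): k1=(-0.074, 0.056, 0.018), k2=(-0.075, 0.057, 0.018), k3=(-0.075, 0.057, 0.018), k4=(-0.077, 0.058, 0.018); state += dt/6·(k1+2k2+2k3+k4)
t=0.020: state=(0.972, 0.027, 0.000)
t=0.040: state=(0.971, 0.028, 0.001)
t=0.060: state=(0.969, 0.030, 0.001)
continuing one RK4 step at a time; state shown every 10 steps (Δt=0.2):
t=0.200: state=(0.956, 0.040, 0.004)
t=0.400: state=(0.929, 0.060, 0.011)
t=0.600: state=(0.890, 0.089, 0.021)
t=0.800: state=(0.835, 0.129, 0.036)
t=1.000: state=(0.764, 0.180, 0.057)
t=1.200: state=(0.676, 0.239, 0.085)
t=1.400: state=(0.578, 0.301, 0.121)
t=1.600: state=(0.477, 0.357, 0.166)
t=1.800: state=(0.382, 0.400, 0.217)
t=2.000: state=(0.300, 0.426, 0.274)
t=2.200: state=(0.234, 0.434, 0.332)
t=2.400: state=(0.182, 0.428, 0.391)
t=2.520: state=(0.157, 0.418, 0.425)
next step: t=2.540: state=(0.153, 0.416, 0.431) — R has crossed 0.43
linear interpolation between t=2.520 (0.42490) and t=2.540 (0.43056) → t≈2.538

t = 2.538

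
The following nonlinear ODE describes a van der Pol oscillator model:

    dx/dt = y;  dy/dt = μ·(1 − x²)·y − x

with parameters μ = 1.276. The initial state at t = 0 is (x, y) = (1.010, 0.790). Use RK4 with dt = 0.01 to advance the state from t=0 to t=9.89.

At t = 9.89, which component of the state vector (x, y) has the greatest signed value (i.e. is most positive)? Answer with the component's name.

largest component: y

t=0.000: state=(1.010, 0.790)
step 1 (dt=0.01): k1=(0.790, -1.030), k2=(0.785, -1.042), k3=(0.785, -1.042), k4=(0.780, -1.054); state += dt/6·(k1+2k2+2k3+k4)
t=0.010: state=(1.018, 0.780)
t=0.020: state=(1.026, 0.769)
t=0.030: state=(1.033, 0.758)
continuing one RK4 step at a time; state shown every 50 steps (Δt=0.5):
t=0.500: state=(1.246, 0.129)
t=1.000: state=(1.161, -0.436)
t=1.500: state=(0.820, -0.946)
t=2.000: state=(0.154, -1.824)
t=2.500: state=(-1.041, -2.666)
t=3.000: state=(-1.895, -0.560)
t=3.500: state=(-1.882, 0.361)
t=4.000: state=(-1.638, 0.590)
t=4.500: state=(-1.291, 0.816)
t=5.000: state=(-0.783, 1.281)
t=5.500: state=(0.102, 2.400)
t=6.000: state=(1.482, 2.383)
t=6.500: state=(2.011, 0.060)
t=7.000: state=(1.878, -0.450)
t=7.500: state=(1.609, -0.622)
t=8.000: state=(1.245, -0.855)
t=8.500: state=(0.708, -1.369)
t=9.000: state=(-0.245, -2.569)
t=9.500: state=(-1.611, -2.067)
t=9.890: state=(-2.005, -0.190)
compare at T: x=-2.005, y=-0.190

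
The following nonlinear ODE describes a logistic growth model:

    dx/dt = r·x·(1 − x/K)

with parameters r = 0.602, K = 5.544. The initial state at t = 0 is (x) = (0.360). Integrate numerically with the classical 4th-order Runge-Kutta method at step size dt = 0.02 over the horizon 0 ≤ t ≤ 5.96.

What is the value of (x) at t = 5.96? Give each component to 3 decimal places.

t=0.000: state=(0.360)
step 1 (dt=0.02): k1=(0.203), k2=(0.204), k3=(0.204), k4=(0.205); state += dt/6·(k1+2k2+2k3+k4)
t=0.020: state=(0.364)
t=0.040: state=(0.368)
t=0.060: state=(0.372)
continuing one RK4 step at a time; state shown every 10 steps (Δt=0.2):
t=0.200: state=(0.403)
t=0.400: state=(0.450)
t=0.600: state=(0.502)
t=0.800: state=(0.560)
t=1.000: state=(0.624)
t=1.200: state=(0.694)
t=1.400: state=(0.770)
t=1.600: state=(0.853)
t=1.800: state=(0.944)
t=2.000: state=(1.042)
t=2.200: state=(1.148)
t=2.400: state=(1.261)
t=2.600: state=(1.382)
t=2.800: state=(1.511)
t=3.000: state=(1.647)
t=3.200: state=(1.790)
t=3.400: state=(1.939)
t=3.600: state=(2.093)
t=3.800: state=(2.252)
t=4.000: state=(2.415)
t=4.200: state=(2.580)
t=4.400: state=(2.746)
t=4.600: state=(2.913)
t=4.800: state=(3.079)
t=5.000: state=(3.242)
t=5.200: state=(3.403)
t=5.400: state=(3.559)
t=5.600: state=(3.709)
t=5.800: state=(3.854)
t=5.960: state=(3.965)

(x) = (3.965)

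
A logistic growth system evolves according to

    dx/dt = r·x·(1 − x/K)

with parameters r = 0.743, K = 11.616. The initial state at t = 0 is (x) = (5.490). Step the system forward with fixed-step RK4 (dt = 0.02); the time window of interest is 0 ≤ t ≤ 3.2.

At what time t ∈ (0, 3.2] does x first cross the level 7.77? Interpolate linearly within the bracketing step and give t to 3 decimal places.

t=0.000: state=(5.490)
step 1 (dt=0.02): k1=(2.151), k2=(2.152), k3=(2.152), k4=(2.153); state += dt/6·(k1+2k2+2k3+k4)
t=0.020: state=(5.533)
t=0.040: state=(5.576)
t=0.060: state=(5.619)
continuing one RK4 step at a time; state shown every 10 steps (Δt=0.2):
t=0.200: state=(5.921)
t=0.400: state=(6.351)
t=0.600: state=(6.775)
t=0.800: state=(7.189)
t=1.000: state=(7.588)
t=1.080: state=(7.743)
next step: t=1.100: state=(7.781) — x has crossed 7.77
linear interpolation between t=1.080 (7.74317) and t=1.100 (7.78144) → t≈1.094

t = 1.094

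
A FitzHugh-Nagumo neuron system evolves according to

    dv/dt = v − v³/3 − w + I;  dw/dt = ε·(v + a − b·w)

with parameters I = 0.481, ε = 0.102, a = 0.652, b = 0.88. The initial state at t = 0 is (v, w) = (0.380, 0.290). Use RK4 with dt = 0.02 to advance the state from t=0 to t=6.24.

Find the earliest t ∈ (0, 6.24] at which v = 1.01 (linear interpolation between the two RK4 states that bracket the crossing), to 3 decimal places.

t = 0.902

t=0.000: state=(0.380, 0.290)
step 1 (dt=0.02): k1=(0.553, 0.079), k2=(0.557, 0.080), k3=(0.557, 0.080), k4=(0.561, 0.080); state += dt/6·(k1+2k2+2k3+k4)
t=0.020: state=(0.391, 0.292)
t=0.040: state=(0.402, 0.293)
t=0.060: state=(0.414, 0.295)
continuing one RK4 step at a time; state shown every 25 steps (Δt=0.5):
t=0.500: state=(0.704, 0.336)
t=0.900: state=(1.008, 0.385)
next step: t=0.920: state=(1.024, 0.388) — v has crossed 1.01
linear interpolation between t=0.900 (1.00830) and t=0.920 (1.02352) → t≈0.902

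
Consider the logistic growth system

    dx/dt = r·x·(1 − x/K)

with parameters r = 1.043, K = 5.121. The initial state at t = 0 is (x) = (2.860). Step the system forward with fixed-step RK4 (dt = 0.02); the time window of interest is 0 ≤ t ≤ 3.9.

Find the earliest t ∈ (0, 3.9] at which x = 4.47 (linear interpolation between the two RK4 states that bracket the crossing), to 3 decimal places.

t=0.000: state=(2.860)
step 1 (dt=0.02): k1=(1.317), k2=(1.315), k3=(1.315), k4=(1.314); state += dt/6·(k1+2k2+2k3+k4)
t=0.020: state=(2.886)
t=0.040: state=(2.913)
t=0.060: state=(2.939)
continuing one RK4 step at a time; state shown every 10 steps (Δt=0.2):
t=0.200: state=(3.119)
t=0.400: state=(3.367)
t=0.600: state=(3.599)
t=0.800: state=(3.813)
t=1.000: state=(4.005)
t=1.200: state=(4.177)
t=1.400: state=(4.327)
t=1.600: state=(4.457)
t=1.620: state=(4.469)
next step: t=1.640: state=(4.481) — x has crossed 4.47
linear interpolation between t=1.620 (4.46889) and t=1.640 (4.48066) → t≈1.622

t = 1.622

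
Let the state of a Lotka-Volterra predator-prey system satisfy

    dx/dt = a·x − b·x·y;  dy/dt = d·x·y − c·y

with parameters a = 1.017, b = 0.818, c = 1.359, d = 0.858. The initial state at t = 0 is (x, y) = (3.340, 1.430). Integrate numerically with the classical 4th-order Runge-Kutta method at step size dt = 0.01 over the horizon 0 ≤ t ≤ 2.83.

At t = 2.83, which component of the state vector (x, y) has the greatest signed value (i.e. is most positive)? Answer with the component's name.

largest component: y

t=0.000: state=(3.340, 1.430)
step 1 (dt=0.01): k1=(-0.510, 2.155), k2=(-0.539, 2.168), k3=(-0.539, 2.168), k4=(-0.568, 2.181); state += dt/6·(k1+2k2+2k3+k4)
t=0.010: state=(3.335, 1.452)
t=0.020: state=(3.329, 1.474)
t=0.030: state=(3.322, 1.496)
continuing one RK4 step at a time; state shown every 10 steps (Δt=0.1):
t=0.100: state=(3.259, 1.658)
t=0.200: state=(3.120, 1.903)
t=0.300: state=(2.925, 2.154)
t=0.400: state=(2.689, 2.393)
t=0.500: state=(2.426, 2.602)
t=0.600: state=(2.156, 2.764)
t=0.700: state=(1.894, 2.870)
t=0.800: state=(1.655, 2.917)
t=0.900: state=(1.443, 2.908)
t=1.000: state=(1.262, 2.850)
t=1.100: state=(1.110, 2.754)
t=1.200: state=(0.986, 2.630)
t=1.300: state=(0.886, 2.487)
t=1.400: state=(0.805, 2.334)
t=1.500: state=(0.741, 2.177)
t=1.600: state=(0.691, 2.020)
t=1.700: state=(0.652, 1.868)
t=1.800: state=(0.624, 1.722)
t=1.900: state=(0.603, 1.585)
t=2.000: state=(0.590, 1.456)
t=2.100: state=(0.582, 1.336)
t=2.200: state=(0.581, 1.226)
t=2.300: state=(0.584, 1.125)
t=2.400: state=(0.592, 1.033)
t=2.500: state=(0.604, 0.949)
t=2.600: state=(0.621, 0.873)
t=2.700: state=(0.642, 0.805)
t=2.800: state=(0.667, 0.743)
t=2.830: state=(0.675, 0.726)
compare at T: x=0.675, y=0.726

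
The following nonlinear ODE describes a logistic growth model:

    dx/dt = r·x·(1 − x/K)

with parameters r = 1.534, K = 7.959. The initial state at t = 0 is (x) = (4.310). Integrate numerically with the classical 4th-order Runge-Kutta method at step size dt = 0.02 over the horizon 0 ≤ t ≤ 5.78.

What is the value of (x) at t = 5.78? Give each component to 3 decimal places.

t=0.000: state=(4.310)
step 1 (dt=0.02): k1=(3.031), k2=(3.027), k3=(3.027), k4=(3.023); state += dt/6·(k1+2k2+2k3+k4)
t=0.020: state=(4.371)
t=0.040: state=(4.431)
t=0.060: state=(4.491)
continuing one RK4 step at a time; state shown every 10 steps (Δt=0.2):
t=0.200: state=(4.904)
t=0.400: state=(5.457)
t=0.600: state=(5.952)
t=0.800: state=(6.377)
t=1.000: state=(6.730)
t=1.200: state=(7.016)
t=1.400: state=(7.243)
t=1.600: state=(7.419)
t=1.800: state=(7.555)
t=2.000: state=(7.657)
t=2.200: state=(7.735)
t=2.400: state=(7.793)
t=2.600: state=(7.836)
t=2.800: state=(7.868)
t=3.000: state=(7.892)
t=3.200: state=(7.910)
t=3.400: state=(7.923)
t=3.600: state=(7.932)
t=3.800: state=(7.939)
t=4.000: state=(7.944)
t=4.200: state=(7.948)
t=4.400: state=(7.951)
t=4.600: state=(7.953)
t=4.800: state=(7.955)
t=5.000: state=(7.956)
t=5.200: state=(7.957)
t=5.400: state=(7.957)
t=5.600: state=(7.958)
t=5.780: state=(7.958)

(x) = (7.958)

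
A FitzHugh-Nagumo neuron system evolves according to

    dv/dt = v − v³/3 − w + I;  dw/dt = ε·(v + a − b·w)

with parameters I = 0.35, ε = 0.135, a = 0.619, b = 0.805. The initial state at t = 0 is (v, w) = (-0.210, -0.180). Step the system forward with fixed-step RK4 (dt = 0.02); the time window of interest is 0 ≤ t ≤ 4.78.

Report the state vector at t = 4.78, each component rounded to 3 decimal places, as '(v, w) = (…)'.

t=0.000: state=(-0.210, -0.180)
step 1 (dt=0.02): k1=(0.323, 0.075), k2=(0.325, 0.075), k3=(0.325, 0.075), k4=(0.328, 0.075); state += dt/6·(k1+2k2+2k3+k4)
t=0.020: state=(-0.203, -0.178)
t=0.040: state=(-0.197, -0.177)
t=0.060: state=(-0.190, -0.175)
continuing one RK4 step at a time; state shown every 10 steps (Δt=0.2):
t=0.200: state=(-0.140, -0.164)
t=0.400: state=(-0.059, -0.147)
t=0.600: state=(0.036, -0.128)
t=0.800: state=(0.147, -0.106)
t=1.000: state=(0.277, -0.081)
t=1.200: state=(0.428, -0.054)
t=1.400: state=(0.598, -0.022)
t=1.600: state=(0.785, 0.013)
t=1.800: state=(0.979, 0.053)
t=2.000: state=(1.166, 0.097)
t=2.200: state=(1.331, 0.145)
t=2.400: state=(1.463, 0.196)
t=2.600: state=(1.560, 0.248)
t=2.800: state=(1.624, 0.302)
t=3.000: state=(1.660, 0.356)
t=3.200: state=(1.677, 0.410)
t=3.400: state=(1.680, 0.462)
t=3.600: state=(1.673, 0.514)
t=3.800: state=(1.660, 0.564)
t=4.000: state=(1.642, 0.612)
t=4.200: state=(1.622, 0.659)
t=4.400: state=(1.599, 0.704)
t=4.600: state=(1.575, 0.748)
t=4.780: state=(1.552, 0.786)

(v, w) = (1.552, 0.786)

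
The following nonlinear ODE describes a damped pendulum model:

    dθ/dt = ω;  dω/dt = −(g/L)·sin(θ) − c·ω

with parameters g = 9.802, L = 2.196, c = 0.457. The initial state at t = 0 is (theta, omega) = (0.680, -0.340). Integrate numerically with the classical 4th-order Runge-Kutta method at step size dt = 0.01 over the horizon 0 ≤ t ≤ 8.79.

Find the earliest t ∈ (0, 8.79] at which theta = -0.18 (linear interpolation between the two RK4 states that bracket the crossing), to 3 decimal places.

t = 0.861

t=0.000: state=(0.680, -0.340)
step 1 (dt=0.01): k1=(-0.340, -2.651), k2=(-0.353, -2.639), k3=(-0.353, -2.639), k4=(-0.366, -2.627); state += dt/6·(k1+2k2+2k3+k4)
t=0.010: state=(0.676, -0.366)
t=0.020: state=(0.673, -0.393)
t=0.030: state=(0.669, -0.418)
continuing one RK4 step at a time; state shown every 50 steps (Δt=0.5):
t=0.500: state=(0.249, -1.207)
t=0.860: state=(-0.179, -1.060)
next step: t=0.870: state=(-0.190, -1.047) — theta has crossed -0.18
linear interpolation between t=0.860 (-0.17898) and t=0.870 (-0.18951) → t≈0.861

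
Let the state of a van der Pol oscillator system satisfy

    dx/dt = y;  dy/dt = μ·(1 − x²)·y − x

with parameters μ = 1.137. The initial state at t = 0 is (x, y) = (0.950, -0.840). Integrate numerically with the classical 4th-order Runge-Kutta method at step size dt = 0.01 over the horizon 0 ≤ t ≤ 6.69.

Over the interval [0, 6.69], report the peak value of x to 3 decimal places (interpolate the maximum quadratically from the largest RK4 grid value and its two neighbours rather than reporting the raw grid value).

t=0.000: state=(0.950, -0.840)
step 1 (dt=0.01): k1=(-0.840, -1.043), k2=(-0.845, -1.047), k3=(-0.845, -1.047), k4=(-0.850, -1.051); state += dt/6·(k1+2k2+2k3+k4)
t=0.010: state=(0.942, -0.850)
t=0.020: state=(0.933, -0.861)
t=0.030: state=(0.924, -0.872)
continuing one RK4 step at a time; state shown every 25 steps (Δt=0.25):
t=0.250: state=(0.705, -1.135)
t=0.500: state=(0.374, -1.535)
t=0.750: state=(-0.074, -2.065)
t=1.000: state=(-0.655, -2.530)
t=1.250: state=(-1.281, -2.309)
t=1.500: state=(-1.736, -1.258)
t=1.750: state=(-1.921, -0.302)
t=2.000: state=(-1.926, 0.197)
t=2.250: state=(-1.844, 0.432)
t=2.500: state=(-1.718, 0.567)
t=2.750: state=(-1.563, 0.678)
t=3.000: state=(-1.378, 0.802)
t=3.250: state=(-1.158, 0.967)
t=3.500: state=(-0.889, 1.207)
t=3.750: state=(-0.544, 1.575)
t=4.000: state=(-0.086, 2.117)
t=4.250: state=(0.520, 2.701)
t=4.500: state=(1.212, 2.650)
t=4.750: state=(1.749, 1.532)
t=5.000: state=(1.980, 0.407)
t=5.250: state=(2.001, -0.163)
t=5.500: state=(1.925, -0.410)
t=5.750: state=(1.806, -0.539)
t=6.000: state=(1.658, -0.637)
t=6.250: state=(1.486, -0.742)
t=6.500: state=(1.285, -0.878)
t=6.690: state=(1.105, -1.018)
largest grid value and its neighbours: x(5.140)=2.00886, x(5.150)=2.00906, x(5.160)=2.00906
parabola through these three points peaks at t≈5.155 with x≈2.00908

max x = 2.009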